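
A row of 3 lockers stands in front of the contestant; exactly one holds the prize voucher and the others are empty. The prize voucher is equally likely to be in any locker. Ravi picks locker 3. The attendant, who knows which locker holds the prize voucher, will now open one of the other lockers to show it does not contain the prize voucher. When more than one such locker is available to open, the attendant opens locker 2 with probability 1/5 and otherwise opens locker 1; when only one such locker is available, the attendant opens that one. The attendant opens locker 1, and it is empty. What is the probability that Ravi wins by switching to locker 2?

Consider each possible location of the prize voucher in turn.
If it is in locker 1 (prior 1/3): the attendant opened locker 1, so this case is ruled out; weight (1/3)·0 = 0.
If it is in locker 2 (prior 1/3): only locker 1 is available, probability 1; weight (1/3)·1 = 1/3.
If it is in locker 3 (prior 1/3): locker 2 is available but not opened, probability 4/5; weight (1/3)·(4/5) = 4/15.
The weights sum to 3/5.
So P(the prize voucher in locker 2 | the attendant opened locker 1) = (1/3) / (3/5) = 5/9.

5/9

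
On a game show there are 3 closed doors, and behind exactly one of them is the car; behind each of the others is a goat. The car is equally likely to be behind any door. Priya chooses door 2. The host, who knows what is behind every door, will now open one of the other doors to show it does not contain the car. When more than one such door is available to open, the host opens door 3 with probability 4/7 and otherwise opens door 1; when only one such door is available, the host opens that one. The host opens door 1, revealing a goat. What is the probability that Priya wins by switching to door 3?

7/10

Consider each possible location of the car in turn.
If it is behind door 1 (prior 1/3): the host opened door 1, so this case is ruled out; weight (1/3)·0 = 0.
If it is behind door 2 (prior 1/3): door 3 is available but not opened, probability 3/7; weight (1/3)·(3/7) = 1/7.
If it is behind door 3 (prior 1/3): only door 1 is available, probability 1; weight (1/3)·1 = 1/3.
The weights sum to 10/21.
So P(the car behind door 3 | the host opened door 1) = (1/3) / (10/21) = 7/10.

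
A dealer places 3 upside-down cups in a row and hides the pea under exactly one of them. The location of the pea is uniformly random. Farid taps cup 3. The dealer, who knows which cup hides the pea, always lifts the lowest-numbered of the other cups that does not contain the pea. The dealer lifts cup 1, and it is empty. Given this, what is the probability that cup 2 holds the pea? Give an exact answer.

1/2

Consider each possible location of the pea in turn.
If it is under cup 1 (prior 1/3): the dealer opened cup 1, so this case is ruled out; weight (1/3)·0 = 0.
If it is under either of cups 2 and 3 (prior 1/3 each): cup 1 is the lowest-numbered option available, probability 1; weight (1/3)·1 = 1/3 each.
The weights sum to 2/3.
So P(the pea under cup 2 | the dealer opened cup 1) = (1/3) / (2/3) = 1/2.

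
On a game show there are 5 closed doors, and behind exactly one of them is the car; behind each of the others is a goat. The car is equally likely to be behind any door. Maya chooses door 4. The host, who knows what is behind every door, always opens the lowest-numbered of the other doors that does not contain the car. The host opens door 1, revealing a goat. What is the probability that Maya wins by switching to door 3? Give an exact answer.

Apply Bayes' rule, conditioning on where the car actually is.
If it is behind door 1 (prior 1/5): the host opened door 1, so this case is ruled out; weight (1/5)·0 = 0.
If it is behind any of doors 2, 3, 4, and 5 (prior 1/5 each): door 1 is the lowest-numbered option available, probability 1; weight (1/5)·1 = 1/5 each.
The weights sum to 4/5.
So P(the car behind door 3 | the host opened door 1) = (1/5) / (4/5) = 1/4.

1/4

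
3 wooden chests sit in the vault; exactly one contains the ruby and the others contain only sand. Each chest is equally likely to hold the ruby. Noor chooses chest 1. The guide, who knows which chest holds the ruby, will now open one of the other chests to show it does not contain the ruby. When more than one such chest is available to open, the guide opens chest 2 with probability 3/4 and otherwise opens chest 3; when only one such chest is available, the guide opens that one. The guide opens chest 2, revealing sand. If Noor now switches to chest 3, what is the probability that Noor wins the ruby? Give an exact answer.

4/7

Condition on the true location of the ruby.
If it is in chest 1 (prior 1/3): chest 2 is available, opened with probability 3/4; weight (1/3)·(3/4) = 1/4.
If it is in chest 2 (prior 1/3): the guide opened chest 2, so this case is ruled out; weight (1/3)·0 = 0.
If it is in chest 3 (prior 1/3): only chest 2 is available, probability 1; weight (1/3)·1 = 1/3.
The weights sum to 7/12.
So P(the ruby in chest 3 | the guide opened chest 2) = (1/3) / (7/12) = 4/7.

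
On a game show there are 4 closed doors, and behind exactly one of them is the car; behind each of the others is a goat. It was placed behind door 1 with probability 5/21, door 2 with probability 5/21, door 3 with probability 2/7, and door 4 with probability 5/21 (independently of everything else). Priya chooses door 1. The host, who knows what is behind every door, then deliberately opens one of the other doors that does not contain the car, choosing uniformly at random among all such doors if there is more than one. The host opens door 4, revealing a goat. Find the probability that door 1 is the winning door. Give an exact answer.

Apply Bayes' rule, conditioning on where the car actually is.
If it is behind door 1 (prior 5/21): the host has 3 equally likely choices, so probability 1/3; weight (5/21)·(1/3) = 5/63.
If it is behind door 2 (prior 5/21): the host has 2 equally likely choices, so probability 1/2; weight (5/21)·(1/2) = 5/42.
If it is behind door 3 (prior 2/7): the host has 2 equally likely choices, so probability 1/2; weight (2/7)·(1/2) = 1/7.
If it is behind door 4 (prior 5/21): the host opened door 4, so this case is ruled out; weight (5/21)·0 = 0.
The weights sum to 43/126.
So P(the car behind door 1 | the host opened door 4) = (5/63) / (43/126) = 10/43.

10/43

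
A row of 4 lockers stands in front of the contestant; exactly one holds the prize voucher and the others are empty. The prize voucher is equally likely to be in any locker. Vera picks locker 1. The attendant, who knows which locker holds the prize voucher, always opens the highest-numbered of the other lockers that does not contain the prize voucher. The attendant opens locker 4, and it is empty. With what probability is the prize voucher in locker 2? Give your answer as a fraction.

1/3

Condition on the true location of the prize voucher.
If it is in any of lockers 1, 2, and 3 (prior 1/4 each): locker 4 is the highest-numbered option available, probability 1; weight (1/4)·1 = 1/4 each.
If it is in locker 4 (prior 1/4): the attendant opened locker 4, so this case is ruled out; weight (1/4)·0 = 0.
The weights sum to 3/4.
So P(the prize voucher in locker 2 | the attendant opened locker 4) = (1/4) / (3/4) = 1/3.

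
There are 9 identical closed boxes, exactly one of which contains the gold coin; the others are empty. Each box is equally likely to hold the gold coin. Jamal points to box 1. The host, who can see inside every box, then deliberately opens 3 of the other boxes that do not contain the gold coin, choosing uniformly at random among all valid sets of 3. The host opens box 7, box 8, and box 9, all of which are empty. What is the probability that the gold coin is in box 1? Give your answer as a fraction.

1/9

Apply Bayes' rule, conditioning on where the gold coin actually is.
If it is in box 1 (prior 1/9): the host has 56 equally likely choices, so probability 1/56; weight (1/9)·(1/56) = 1/504.
If it is in any of boxes 2, 3, 4, 5, and 6 (prior 1/9 each): the host has 35 equally likely choices, so probability 1/35; weight (1/9)·(1/35) = 1/315 each.
If it is in any of boxes 7, 8, and 9 (prior 1/9 each): that box was opened and seen not to hold the prize — ruled out; weight (1/9)·0 = 0 each.
The weights sum to 1/56.
So P(the gold coin in box 1 | the host opened box 7, box 8, and box 9) = (1/504) / (1/56) = 1/9.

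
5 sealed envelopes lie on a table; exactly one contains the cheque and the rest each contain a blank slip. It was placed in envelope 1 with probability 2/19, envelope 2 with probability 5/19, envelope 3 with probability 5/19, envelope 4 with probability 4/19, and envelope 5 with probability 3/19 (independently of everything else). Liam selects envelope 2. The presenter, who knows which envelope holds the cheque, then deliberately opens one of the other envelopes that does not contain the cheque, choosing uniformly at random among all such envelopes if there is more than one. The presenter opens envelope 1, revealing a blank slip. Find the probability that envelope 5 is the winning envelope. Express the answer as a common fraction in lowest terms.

Apply Bayes' rule, conditioning on where the cheque actually is.
If it is in envelope 1 (prior 2/19): the presenter opened envelope 1, so this case is ruled out; weight (2/19)·0 = 0.
If it is in envelope 2 (prior 5/19): the presenter has 4 equally likely choices, so probability 1/4; weight (5/19)·(1/4) = 5/76.
If it is in envelope 3 (prior 5/19): the presenter has 3 equally likely choices, so probability 1/3; weight (5/19)·(1/3) = 5/57.
If it is in envelope 4 (prior 4/19): the presenter has 3 equally likely choices, so probability 1/3; weight (4/19)·(1/3) = 4/57.
If it is in envelope 5 (prior 3/19): the presenter has 3 equally likely choices, so probability 1/3; weight (3/19)·(1/3) = 1/19.
The weights sum to 21/76.
So P(the cheque in envelope 5 | the presenter opened envelope 1) = (1/19) / (21/76) = 4/21.

4/21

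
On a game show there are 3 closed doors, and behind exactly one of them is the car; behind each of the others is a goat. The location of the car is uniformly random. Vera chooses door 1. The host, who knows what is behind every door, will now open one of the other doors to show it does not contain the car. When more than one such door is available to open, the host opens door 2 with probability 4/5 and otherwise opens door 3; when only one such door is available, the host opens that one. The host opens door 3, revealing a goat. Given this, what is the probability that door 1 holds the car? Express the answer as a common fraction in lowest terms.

1/6

Consider each possible location of the car in turn.
If it is behind door 1 (prior 1/3): door 2 is available but not opened, probability 1/5; weight (1/3)·(1/5) = 1/15.
If it is behind door 2 (prior 1/3): only door 3 is available, probability 1; weight (1/3)·1 = 1/3.
If it is behind door 3 (prior 1/3): the host opened door 3, so this case is ruled out; weight (1/3)·0 = 0.
The weights sum to 2/5.
So P(the car behind door 1 | the host opened door 3) = (1/15) / (2/5) = 1/6.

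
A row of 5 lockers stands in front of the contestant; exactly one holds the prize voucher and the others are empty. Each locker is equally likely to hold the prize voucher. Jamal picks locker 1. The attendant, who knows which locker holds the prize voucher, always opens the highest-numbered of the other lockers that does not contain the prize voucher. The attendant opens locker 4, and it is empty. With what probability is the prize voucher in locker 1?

Consider each possible location of the prize voucher in turn.
If it is in any of lockers 1, 2, and 3 (prior 1/5 each): the attendant would have opened locker 5 instead, probability 0; weight (1/5)·0 = 0 each.
If it is in locker 4 (prior 1/5): the attendant opened locker 4, so this case is ruled out; weight (1/5)·0 = 0.
If it is in locker 5 (prior 1/5): locker 4 is the highest-numbered option available, probability 1; weight (1/5)·1 = 1/5.
The weights sum to 1/5.
So P(the prize voucher in locker 1 | the attendant opened locker 4) = 0 / (1/5) = 0.

0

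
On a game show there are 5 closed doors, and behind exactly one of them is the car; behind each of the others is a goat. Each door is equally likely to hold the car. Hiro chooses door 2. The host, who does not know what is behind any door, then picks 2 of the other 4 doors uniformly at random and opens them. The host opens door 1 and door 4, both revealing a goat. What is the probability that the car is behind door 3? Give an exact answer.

Consider each possible location of the car in turn.
If it is behind either of doors 1 and 4 (prior 1/5 each): that door was opened and seen not to hold the prize — ruled out; weight (1/5)·0 = 0 each.
If it is behind any of doors 2, 3, and 5 (prior 1/5 each): the host picks exactly this set with probability 1/6 regardless, and none is the prize; weight (1/5)·(1/6) = 1/30 each.
The weights sum to 1/10.
So P(the car behind door 3 | the host opened door 1 and door 4) = (1/30) / (1/10) = 1/3.

1/3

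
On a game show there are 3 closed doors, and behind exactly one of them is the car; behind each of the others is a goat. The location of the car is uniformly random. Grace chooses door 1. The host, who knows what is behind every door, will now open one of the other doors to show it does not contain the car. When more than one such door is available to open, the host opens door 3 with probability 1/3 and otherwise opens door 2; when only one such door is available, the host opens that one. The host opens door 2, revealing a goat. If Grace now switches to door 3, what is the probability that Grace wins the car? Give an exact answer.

3/5

Apply Bayes' rule, conditioning on where the car actually is.
If it is behind door 1 (prior 1/3): door 3 is available but not opened, probability 2/3; weight (1/3)·(2/3) = 2/9.
If it is behind door 2 (prior 1/3): the host opened door 2, so this case is ruled out; weight (1/3)·0 = 0.
If it is behind door 3 (prior 1/3): only door 2 is available, probability 1; weight (1/3)·1 = 1/3.
The weights sum to 5/9.
So P(the car behind door 3 | the host opened door 2) = (1/3) / (5/9) = 3/5.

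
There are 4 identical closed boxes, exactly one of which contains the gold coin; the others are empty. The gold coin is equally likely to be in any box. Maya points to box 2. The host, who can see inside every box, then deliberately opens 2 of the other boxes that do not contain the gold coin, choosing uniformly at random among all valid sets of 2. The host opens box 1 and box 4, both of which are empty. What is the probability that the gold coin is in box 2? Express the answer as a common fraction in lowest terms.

1/4

Condition on the true location of the gold coin.
If it is in either of boxes 1 and 4 (prior 1/4 each): that box was opened and seen not to hold the prize — ruled out; weight (1/4)·0 = 0 each.
If it is in box 2 (prior 1/4): the host has 3 equally likely choices, so probability 1/3; weight (1/4)·(1/3) = 1/12.
If it is in box 3 (prior 1/4): the host has no choice, probability 1; weight (1/4)·1 = 1/4.
The weights sum to 1/3.
So P(the gold coin in box 2 | the host opened box 1 and box 4) = (1/12) / (1/3) = 1/4.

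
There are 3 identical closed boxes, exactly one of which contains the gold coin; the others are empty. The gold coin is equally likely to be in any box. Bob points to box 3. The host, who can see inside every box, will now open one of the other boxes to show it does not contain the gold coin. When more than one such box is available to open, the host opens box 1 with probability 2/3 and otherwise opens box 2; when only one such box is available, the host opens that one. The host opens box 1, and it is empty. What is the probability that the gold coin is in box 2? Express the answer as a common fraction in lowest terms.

3/5

Apply Bayes' rule, conditioning on where the gold coin actually is.
If it is in box 1 (prior 1/3): the host opened box 1, so this case is ruled out; weight (1/3)·0 = 0.
If it is in box 2 (prior 1/3): only box 1 is available, probability 1; weight (1/3)·1 = 1/3.
If it is in box 3 (prior 1/3): box 1 is available, opened with probability 2/3; weight (1/3)·(2/3) = 2/9.
The weights sum to 5/9.
So P(the gold coin in box 2 | the host opened box 1) = (1/3) / (5/9) = 3/5.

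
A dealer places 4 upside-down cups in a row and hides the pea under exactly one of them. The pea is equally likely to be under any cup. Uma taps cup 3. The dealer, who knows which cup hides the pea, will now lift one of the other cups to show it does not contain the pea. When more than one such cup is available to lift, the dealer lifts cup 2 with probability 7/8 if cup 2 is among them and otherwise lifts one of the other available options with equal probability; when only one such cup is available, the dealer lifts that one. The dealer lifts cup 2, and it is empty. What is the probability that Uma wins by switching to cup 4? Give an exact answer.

Consider each possible location of the pea in turn.
If it is under any of cups 1, 3, and 4 (prior 1/4 each): cup 2 is available, opened with probability 7/8; weight (1/4)·(7/8) = 7/32 each.
If it is under cup 2 (prior 1/4): the dealer opened cup 2, so this case is ruled out; weight (1/4)·0 = 0.
The weights sum to 21/32.
So P(the pea under cup 4 | the dealer opened cup 2) = (7/32) / (21/32) = 1/3.

1/3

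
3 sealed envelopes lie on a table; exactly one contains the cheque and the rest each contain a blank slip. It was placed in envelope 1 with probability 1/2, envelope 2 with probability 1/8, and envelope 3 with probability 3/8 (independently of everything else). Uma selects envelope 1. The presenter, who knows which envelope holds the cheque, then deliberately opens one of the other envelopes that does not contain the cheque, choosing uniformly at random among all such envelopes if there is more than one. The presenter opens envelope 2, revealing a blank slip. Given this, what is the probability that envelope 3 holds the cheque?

Apply Bayes' rule, conditioning on where the cheque actually is.
If it is in envelope 1 (prior 1/2): the presenter has 2 equally likely choices, so probability 1/2; weight (1/2)·(1/2) = 1/4.
If it is in envelope 2 (prior 1/8): the presenter opened envelope 2, so this case is ruled out; weight (1/8)·0 = 0.
If it is in envelope 3 (prior 3/8): the presenter has no choice, probability 1; weight (3/8)·1 = 3/8.
The weights sum to 5/8.
So P(the cheque in envelope 3 | the presenter opened envelope 2) = (3/8) / (5/8) = 3/5.

3/5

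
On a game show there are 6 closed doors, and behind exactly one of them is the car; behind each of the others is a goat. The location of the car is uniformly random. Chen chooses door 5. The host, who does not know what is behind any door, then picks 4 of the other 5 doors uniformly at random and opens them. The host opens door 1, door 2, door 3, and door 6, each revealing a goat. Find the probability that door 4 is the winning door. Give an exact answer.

Because the host chose which doors to open without knowing where the car is, the choice is independent of the prize location. Learning that none of the 4 opened doors holds the car simply rules out those 4 locations and leaves the remaining 2 doors still equally likely by symmetry.
So P(the car behind door 4) = 1/2.

1/2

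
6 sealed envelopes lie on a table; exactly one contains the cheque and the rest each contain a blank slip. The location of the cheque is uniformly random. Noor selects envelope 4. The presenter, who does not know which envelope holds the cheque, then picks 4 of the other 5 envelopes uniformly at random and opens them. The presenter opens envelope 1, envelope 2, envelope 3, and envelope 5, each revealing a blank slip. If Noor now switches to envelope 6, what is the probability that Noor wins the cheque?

Because the presenter chose which envelopes to open without knowing where the cheque is, the choice is independent of the prize location. Learning that none of the 4 opened envelopes holds the cheque simply rules out those 4 locations and leaves the remaining 2 envelopes still equally likely by symmetry.
So P(the cheque in envelope 6) = 1/2.

1/2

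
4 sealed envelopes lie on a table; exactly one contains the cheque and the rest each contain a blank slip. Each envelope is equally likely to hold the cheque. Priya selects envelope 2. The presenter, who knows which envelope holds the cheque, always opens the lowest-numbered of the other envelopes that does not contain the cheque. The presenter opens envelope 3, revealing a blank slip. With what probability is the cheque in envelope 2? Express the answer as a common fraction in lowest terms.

Consider each possible location of the cheque in turn.
If it is in envelope 1 (prior 1/4): envelope 3 is the lowest-numbered option available, probability 1; weight (1/4)·1 = 1/4.
If it is in either of envelopes 2 and 4 (prior 1/4 each): the presenter would have opened envelope 1 instead, probability 0; weight (1/4)·0 = 0 each.
If it is in envelope 3 (prior 1/4): the presenter opened envelope 3, so this case is ruled out; weight (1/4)·0 = 0.
The weights sum to 1/4.
So P(the cheque in envelope 2 | the presenter opened envelope 3) = 0 / (1/4) = 0.

0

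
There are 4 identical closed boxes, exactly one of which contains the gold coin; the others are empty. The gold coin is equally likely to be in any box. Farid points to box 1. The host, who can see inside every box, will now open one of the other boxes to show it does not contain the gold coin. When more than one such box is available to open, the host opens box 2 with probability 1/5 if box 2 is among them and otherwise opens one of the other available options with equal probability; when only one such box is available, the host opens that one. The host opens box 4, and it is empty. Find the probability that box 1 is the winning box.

Apply Bayes' rule, conditioning on where the gold coin actually is.
If it is in box 1 (prior 1/4): box 2 is available but not opened; box 4 gets probability (1 − 1/5)/2 = 2/5; weight (1/4)·(2/5) = 1/10.
If it is in box 2 (prior 1/4): box 2 holds the prize so is unavailable; the host chooses uniformly among the 2 others, probability 1/2; weight (1/4)·(1/2) = 1/8.
If it is in box 3 (prior 1/4): box 2 is available but not opened, probability 4/5; weight (1/4)·(4/5) = 1/5.
If it is in box 4 (prior 1/4): the host opened box 4, so this case is ruled out; weight (1/4)·0 = 0.
The weights sum to 17/40.
So P(the gold coin in box 1 | the host opened box 4) = (1/10) / (17/40) = 4/17.

4/17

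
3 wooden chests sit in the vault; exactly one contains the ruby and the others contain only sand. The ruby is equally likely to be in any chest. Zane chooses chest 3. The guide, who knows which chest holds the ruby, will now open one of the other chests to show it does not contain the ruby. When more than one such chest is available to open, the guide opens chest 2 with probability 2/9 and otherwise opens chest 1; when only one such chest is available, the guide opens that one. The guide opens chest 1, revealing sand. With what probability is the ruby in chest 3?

7/16

Apply Bayes' rule, conditioning on where the ruby actually is.
If it is in chest 1 (prior 1/3): the guide opened chest 1, so this case is ruled out; weight (1/3)·0 = 0.
If it is in chest 2 (prior 1/3): only chest 1 is available, probability 1; weight (1/3)·1 = 1/3.
If it is in chest 3 (prior 1/3): chest 2 is available but not opened, probability 7/9; weight (1/3)·(7/9) = 7/27.
The weights sum to 16/27.
So P(the ruby in chest 3 | the guide opened chest 1) = (7/27) / (16/27) = 7/16.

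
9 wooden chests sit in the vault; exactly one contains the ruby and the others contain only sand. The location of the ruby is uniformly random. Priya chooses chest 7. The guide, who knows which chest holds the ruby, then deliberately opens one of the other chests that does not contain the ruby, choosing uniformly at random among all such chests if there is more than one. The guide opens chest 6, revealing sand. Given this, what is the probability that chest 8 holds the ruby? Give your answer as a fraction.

Apply Bayes' rule, conditioning on where the ruby actually is.
If it is in any of chests 1, 2, 3, 4, 5, 8, and 9 (prior 1/9 each): the guide has 7 equally likely choices, so probability 1/7; weight (1/9)·(1/7) = 1/63 each.
If it is in chest 6 (prior 1/9): the guide opened chest 6, so this case is ruled out; weight (1/9)·0 = 0.
If it is in chest 7 (prior 1/9): the guide has 8 equally likely choices, so probability 1/8; weight (1/9)·(1/8) = 1/72.
The weights sum to 1/8.
So P(the ruby in chest 8 | the guide opened chest 6) = (1/63) / (1/8) = 8/63.

8/63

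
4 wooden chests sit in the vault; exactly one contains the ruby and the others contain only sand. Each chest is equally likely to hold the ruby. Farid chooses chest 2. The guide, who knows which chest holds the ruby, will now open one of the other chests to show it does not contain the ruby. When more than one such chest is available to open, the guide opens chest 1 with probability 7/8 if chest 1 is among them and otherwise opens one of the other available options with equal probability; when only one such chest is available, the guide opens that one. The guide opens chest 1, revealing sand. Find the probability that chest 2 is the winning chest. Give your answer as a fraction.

1/3

Consider each possible location of the ruby in turn.
If it is in chest 1 (prior 1/4): the guide opened chest 1, so this case is ruled out; weight (1/4)·0 = 0.
If it is in any of chests 2, 3, and 4 (prior 1/4 each): chest 1 is available, opened with probability 7/8; weight (1/4)·(7/8) = 7/32 each.
The weights sum to 21/32.
So P(the ruby in chest 2 | the guide opened chest 1) = (7/32) / (21/32) = 1/3.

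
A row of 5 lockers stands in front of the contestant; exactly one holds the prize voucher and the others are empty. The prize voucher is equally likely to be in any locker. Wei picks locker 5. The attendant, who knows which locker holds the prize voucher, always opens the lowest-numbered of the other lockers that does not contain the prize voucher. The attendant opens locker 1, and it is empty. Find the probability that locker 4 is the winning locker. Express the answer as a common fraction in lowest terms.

Condition on the true location of the prize voucher.
If it is in locker 1 (prior 1/5): the attendant opened locker 1, so this case is ruled out; weight (1/5)·0 = 0.
If it is in any of lockers 2, 3, 4, and 5 (prior 1/5 each): locker 1 is the lowest-numbered option available, probability 1; weight (1/5)·1 = 1/5 each.
The weights sum to 4/5.
So P(the prize voucher in locker 4 | the attendant opened locker 1) = (1/5) / (4/5) = 1/4.

1/4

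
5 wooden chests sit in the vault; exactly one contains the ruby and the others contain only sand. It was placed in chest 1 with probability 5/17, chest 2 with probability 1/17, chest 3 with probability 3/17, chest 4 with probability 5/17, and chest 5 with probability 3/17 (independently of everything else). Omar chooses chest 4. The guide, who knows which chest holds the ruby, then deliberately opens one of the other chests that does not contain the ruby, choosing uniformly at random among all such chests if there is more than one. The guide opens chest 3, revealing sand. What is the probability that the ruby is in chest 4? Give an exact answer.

Condition on the true location of the ruby.
If it is in chest 1 (prior 5/17): the guide has 3 equally likely choices, so probability 1/3; weight (5/17)·(1/3) = 5/51.
If it is in chest 2 (prior 1/17): the guide has 3 equally likely choices, so probability 1/3; weight (1/17)·(1/3) = 1/51.
If it is in chest 3 (prior 3/17): the guide opened chest 3, so this case is ruled out; weight (3/17)·0 = 0.
If it is in chest 4 (prior 5/17): the guide has 4 equally likely choices, so probability 1/4; weight (5/17)·(1/4) = 5/68.
If it is in chest 5 (prior 3/17): the guide has 3 equally likely choices, so probability 1/3; weight (3/17)·(1/3) = 1/17.
The weights sum to 1/4.
So P(the ruby in chest 4 | the guide opened chest 3) = (5/68) / (1/4) = 5/17.

5/17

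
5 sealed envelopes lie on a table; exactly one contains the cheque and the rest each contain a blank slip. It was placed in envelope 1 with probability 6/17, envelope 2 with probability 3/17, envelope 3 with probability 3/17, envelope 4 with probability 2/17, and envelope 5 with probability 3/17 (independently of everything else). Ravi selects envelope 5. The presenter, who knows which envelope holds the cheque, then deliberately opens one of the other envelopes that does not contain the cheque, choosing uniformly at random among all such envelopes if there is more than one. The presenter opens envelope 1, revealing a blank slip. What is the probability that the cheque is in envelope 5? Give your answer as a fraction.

Apply Bayes' rule, conditioning on where the cheque actually is.
If it is in envelope 1 (prior 6/17): the presenter opened envelope 1, so this case is ruled out; weight (6/17)·0 = 0.
If it is in either of envelopes 2 and 3 (prior 3/17 each): the presenter has 3 equally likely choices, so probability 1/3; weight (3/17)·(1/3) = 1/17 each.
If it is in envelope 4 (prior 2/17): the presenter has 3 equally likely choices, so probability 1/3; weight (2/17)·(1/3) = 2/51.
If it is in envelope 5 (prior 3/17): the presenter has 4 equally likely choices, so probability 1/4; weight (3/17)·(1/4) = 3/68.
The weights sum to 41/204.
So P(the cheque in envelope 5 | the presenter opened envelope 1) = (3/68) / (41/204) = 9/41.

9/41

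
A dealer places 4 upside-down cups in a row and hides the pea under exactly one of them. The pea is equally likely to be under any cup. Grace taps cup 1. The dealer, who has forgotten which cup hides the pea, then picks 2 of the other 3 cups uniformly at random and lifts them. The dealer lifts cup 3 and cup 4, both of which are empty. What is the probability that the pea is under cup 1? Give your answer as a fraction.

Apply Bayes' rule, conditioning on where the pea actually is.
If it is under either of cups 1 and 2 (prior 1/4 each): the dealer picks exactly this set with probability 1/3 regardless, and none is the prize; weight (1/4)·(1/3) = 1/12 each.
If it is under either of cups 3 and 4 (prior 1/4 each): that cup was opened and seen not to hold the prize — ruled out; weight (1/4)·0 = 0 each.
The weights sum to 1/6.
So P(the pea under cup 1 | the dealer opened cup 3 and cup 4) = (1/12) / (1/6) = 1/2.

1/2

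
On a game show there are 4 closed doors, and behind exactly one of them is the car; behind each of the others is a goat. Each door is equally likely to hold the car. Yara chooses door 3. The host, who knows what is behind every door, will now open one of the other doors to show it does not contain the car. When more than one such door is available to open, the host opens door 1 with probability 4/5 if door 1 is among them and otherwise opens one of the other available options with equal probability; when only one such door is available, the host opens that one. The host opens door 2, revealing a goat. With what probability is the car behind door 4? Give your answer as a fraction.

Apply Bayes' rule, conditioning on where the car actually is.
If it is behind door 1 (prior 1/4): door 1 holds the prize so is unavailable; the host chooses uniformly among the 2 others, probability 1/2; weight (1/4)·(1/2) = 1/8.
If it is behind door 2 (prior 1/4): the host opened door 2, so this case is ruled out; weight (1/4)·0 = 0.
If it is behind door 3 (prior 1/4): door 1 is available but not opened; door 2 gets probability (1 − 4/5)/2 = 1/10; weight (1/4)·(1/10) = 1/40.
If it is behind door 4 (prior 1/4): door 1 is available but not opened, probability 1/5; weight (1/4)·(1/5) = 1/20.
The weights sum to 1/5.
So P(the car behind door 4 | the host opened door 2) = (1/20) / (1/5) = 1/4.

1/4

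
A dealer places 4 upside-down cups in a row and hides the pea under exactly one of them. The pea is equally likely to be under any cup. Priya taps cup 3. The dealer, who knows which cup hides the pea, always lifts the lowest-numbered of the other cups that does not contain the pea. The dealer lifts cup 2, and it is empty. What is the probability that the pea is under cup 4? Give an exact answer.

Apply Bayes' rule, conditioning on where the pea actually is.
If it is under cup 1 (prior 1/4): cup 2 is the lowest-numbered option available, probability 1; weight (1/4)·1 = 1/4.
If it is under cup 2 (prior 1/4): the dealer opened cup 2, so this case is ruled out; weight (1/4)·0 = 0.
If it is under either of cups 3 and 4 (prior 1/4 each): the dealer would have opened cup 1 instead, probability 0; weight (1/4)·0 = 0 each.
The weights sum to 1/4.
So P(the pea under cup 4 | the dealer opened cup 2) = 0 / (1/4) = 0.

0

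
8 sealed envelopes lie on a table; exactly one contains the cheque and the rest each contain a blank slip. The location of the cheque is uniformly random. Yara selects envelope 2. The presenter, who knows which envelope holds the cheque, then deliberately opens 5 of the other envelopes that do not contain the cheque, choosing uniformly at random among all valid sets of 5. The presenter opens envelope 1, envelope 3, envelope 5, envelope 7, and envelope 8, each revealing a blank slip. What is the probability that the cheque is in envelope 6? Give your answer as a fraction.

Consider each possible location of the cheque in turn.
If it is in any of envelopes 1, 3, 5, 7, and 8 (prior 1/8 each): that envelope was opened and seen not to hold the prize — ruled out; weight (1/8)·0 = 0 each.
If it is in envelope 2 (prior 1/8): the presenter has 21 equally likely choices, so probability 1/21; weight (1/8)·(1/21) = 1/168.
If it is in either of envelopes 4 and 6 (prior 1/8 each): the presenter has 6 equally likely choices, so probability 1/6; weight (1/8)·(1/6) = 1/48 each.
The weights sum to 1/21.
So P(the cheque in envelope 6 | the presenter opened envelope 1, envelope 3, envelope 5, envelope 7, and envelope 8) = (1/48) / (1/21) = 7/16.

7/16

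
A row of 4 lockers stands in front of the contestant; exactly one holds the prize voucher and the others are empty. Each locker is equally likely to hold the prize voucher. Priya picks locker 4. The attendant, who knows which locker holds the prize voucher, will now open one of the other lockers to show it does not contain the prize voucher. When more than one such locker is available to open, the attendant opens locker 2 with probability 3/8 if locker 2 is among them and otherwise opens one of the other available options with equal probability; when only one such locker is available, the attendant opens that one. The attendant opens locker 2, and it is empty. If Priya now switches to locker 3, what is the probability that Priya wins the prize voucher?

Consider each possible location of the prize voucher in turn.
If it is in any of lockers 1, 3, and 4 (prior 1/4 each): locker 2 is available, opened with probability 3/8; weight (1/4)·(3/8) = 3/32 each.
If it is in locker 2 (prior 1/4): the attendant opened locker 2, so this case is ruled out; weight (1/4)·0 = 0.
The weights sum to 9/32.
So P(the prize voucher in locker 3 | the attendant opened locker 2) = (3/32) / (9/32) = 1/3.

1/3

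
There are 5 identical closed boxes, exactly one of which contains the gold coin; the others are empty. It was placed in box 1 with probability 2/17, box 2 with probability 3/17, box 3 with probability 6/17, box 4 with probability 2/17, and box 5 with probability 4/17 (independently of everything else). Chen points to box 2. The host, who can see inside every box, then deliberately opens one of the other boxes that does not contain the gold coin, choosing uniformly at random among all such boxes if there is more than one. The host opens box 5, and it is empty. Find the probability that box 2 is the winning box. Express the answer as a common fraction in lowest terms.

Consider each possible location of the gold coin in turn.
If it is in either of boxes 1 and 4 (prior 2/17 each): the host has 3 equally likely choices, so probability 1/3; weight (2/17)·(1/3) = 2/51 each.
If it is in box 2 (prior 3/17): the host has 4 equally likely choices, so probability 1/4; weight (3/17)·(1/4) = 3/68.
If it is in box 3 (prior 6/17): the host has 3 equally likely choices, so probability 1/3; weight (6/17)·(1/3) = 2/17.
If it is in box 5 (prior 4/17): the host opened box 5, so this case is ruled out; weight (4/17)·0 = 0.
The weights sum to 49/204.
So P(the gold coin in box 2 | the host opened box 5) = (3/68) / (49/204) = 9/49.

9/49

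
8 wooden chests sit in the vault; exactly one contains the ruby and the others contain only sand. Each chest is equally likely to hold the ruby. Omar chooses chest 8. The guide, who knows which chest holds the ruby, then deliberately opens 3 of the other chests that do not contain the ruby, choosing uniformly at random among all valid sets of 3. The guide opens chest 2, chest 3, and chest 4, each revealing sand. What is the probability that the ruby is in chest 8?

1/8

Condition on the true location of the ruby.
If it is in any of chests 1, 5, 6, and 7 (prior 1/8 each): the guide has 20 equally likely choices, so probability 1/20; weight (1/8)·(1/20) = 1/160 each.
If it is in any of chests 2, 3, and 4 (prior 1/8 each): that chest was opened and seen not to hold the prize — ruled out; weight (1/8)·0 = 0 each.
If it is in chest 8 (prior 1/8): the guide has 35 equally likely choices, so probability 1/35; weight (1/8)·(1/35) = 1/280.
The weights sum to 1/35.
So P(the ruby in chest 8 | the guide opened chest 2, chest 3, and chest 4) = (1/280) / (1/35) = 1/8.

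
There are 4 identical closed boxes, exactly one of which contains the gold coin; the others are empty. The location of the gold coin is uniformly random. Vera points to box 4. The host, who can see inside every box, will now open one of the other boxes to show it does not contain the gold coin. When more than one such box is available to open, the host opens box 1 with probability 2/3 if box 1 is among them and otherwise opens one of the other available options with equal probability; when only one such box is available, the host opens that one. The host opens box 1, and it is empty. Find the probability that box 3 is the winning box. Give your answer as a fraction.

Apply Bayes' rule, conditioning on where the gold coin actually is.
If it is in box 1 (prior 1/4): the host opened box 1, so this case is ruled out; weight (1/4)·0 = 0.
If it is in any of boxes 2, 3, and 4 (prior 1/4 each): box 1 is available, opened with probability 2/3; weight (1/4)·(2/3) = 1/6 each.
The weights sum to 1/2.
So P(the gold coin in box 3 | the host opened box 1) = (1/6) / (1/2) = 1/3.

1/3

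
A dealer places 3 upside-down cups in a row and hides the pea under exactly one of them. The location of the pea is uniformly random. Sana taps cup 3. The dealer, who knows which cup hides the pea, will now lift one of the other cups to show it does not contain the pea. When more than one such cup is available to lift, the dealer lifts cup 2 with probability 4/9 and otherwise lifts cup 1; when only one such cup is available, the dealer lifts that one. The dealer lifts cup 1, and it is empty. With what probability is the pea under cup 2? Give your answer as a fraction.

Consider each possible location of the pea in turn.
If it is under cup 1 (prior 1/3): the dealer opened cup 1, so this case is ruled out; weight (1/3)·0 = 0.
If it is under cup 2 (prior 1/3): only cup 1 is available, probability 1; weight (1/3)·1 = 1/3.
If it is under cup 3 (prior 1/3): cup 2 is available but not opened, probability 5/9; weight (1/3)·(5/9) = 5/27.
The weights sum to 14/27.
So P(the pea under cup 2 | the dealer opened cup 1) = (1/3) / (14/27) = 9/14.

9/14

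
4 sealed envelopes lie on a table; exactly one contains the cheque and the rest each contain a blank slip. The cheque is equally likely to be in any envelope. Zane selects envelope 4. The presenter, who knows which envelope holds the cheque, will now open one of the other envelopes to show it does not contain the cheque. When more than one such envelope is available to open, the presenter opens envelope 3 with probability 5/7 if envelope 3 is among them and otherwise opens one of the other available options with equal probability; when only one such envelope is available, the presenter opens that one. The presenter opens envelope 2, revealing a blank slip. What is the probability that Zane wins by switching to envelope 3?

7/13

Apply Bayes' rule, conditioning on where the cheque actually is.
If it is in envelope 1 (prior 1/4): envelope 3 is available but not opened, probability 2/7; weight (1/4)·(2/7) = 1/14.
If it is in envelope 2 (prior 1/4): the presenter opened envelope 2, so this case is ruled out; weight (1/4)·0 = 0.
If it is in envelope 3 (prior 1/4): envelope 3 holds the prize so is unavailable; the presenter chooses uniformly among the 2 others, probability 1/2; weight (1/4)·(1/2) = 1/8.
If it is in envelope 4 (prior 1/4): envelope 3 is available but not opened; envelope 2 gets probability (1 − 5/7)/2 = 1/7; weight (1/4)·(1/7) = 1/28.
The weights sum to 13/56.
So P(the cheque in envelope 3 | the presenter opened envelope 2) = (1/8) / (13/56) = 7/13.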